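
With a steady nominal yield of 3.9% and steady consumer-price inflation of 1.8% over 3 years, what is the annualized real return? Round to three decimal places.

With constant rates the annual real return is the same each year: (1+3.9%)/(1+1.8%) − 1 = 0.02063.

2.063%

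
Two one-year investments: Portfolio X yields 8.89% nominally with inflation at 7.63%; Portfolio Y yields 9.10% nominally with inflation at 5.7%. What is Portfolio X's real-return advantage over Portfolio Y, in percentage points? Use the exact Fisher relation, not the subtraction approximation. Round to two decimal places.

Portfolio X real return: 1.0889/1.0763 − 1 = 1.171%.
Portfolio Y real return: 1.0910/1.057 − 1 = 3.217%.
Difference: 1.171 − 3.217 = -2.046 pp.

-2.05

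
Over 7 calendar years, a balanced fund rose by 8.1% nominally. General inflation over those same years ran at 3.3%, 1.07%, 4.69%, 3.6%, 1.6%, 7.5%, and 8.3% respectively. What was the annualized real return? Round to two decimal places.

Cumulative inflation factor: 1.033 × 1.0107 × 1.0469 × 1.036 × 1.016 × 1.075 × 1.083 ≈ 1.33942.
Nominal growth factor: 1.08100. Real growth factor = 1.08100 / 1.33942 ≈ 0.80706.
Annualized: 0.80706^(1/7) − 1 ≈ -0.03016.

-3.02%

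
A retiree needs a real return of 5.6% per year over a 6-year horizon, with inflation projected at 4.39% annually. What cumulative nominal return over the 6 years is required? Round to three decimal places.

79.447%

Required annual nominal rate: (1+5.6%)(1+4.39%) − 1 = 10.23584%.
Cumulative over 6 years: (1 + 0.1023584)^6 − 1 ≈ 0.79447.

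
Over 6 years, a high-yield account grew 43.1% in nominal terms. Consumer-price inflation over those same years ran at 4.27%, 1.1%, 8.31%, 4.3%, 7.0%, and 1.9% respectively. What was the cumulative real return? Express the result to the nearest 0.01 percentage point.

Cumulative inflation factor: 1.0427 × 1.011 × 1.0831 × 1.043 × 1.070 × 1.019 ≈ 1.29844.
Nominal growth factor: 1.43100. Real growth factor = 1.43100 / 1.29844 ≈ 1.10209.
Total real return ≈ 10.2093%.

10.21%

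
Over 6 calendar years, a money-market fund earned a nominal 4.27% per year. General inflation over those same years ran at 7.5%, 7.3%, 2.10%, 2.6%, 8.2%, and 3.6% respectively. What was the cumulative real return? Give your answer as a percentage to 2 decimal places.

Cumulative inflation factor: 1.075 × 1.073 × 1.0210 × 1.026 × 1.082 × 1.036 ≈ 1.35447.
Nominal growth factor: 1.28516. Real growth factor = 1.28516 / 1.35447 ≈ 0.94883.
Total real return ≈ -5.1171%.

-5.12%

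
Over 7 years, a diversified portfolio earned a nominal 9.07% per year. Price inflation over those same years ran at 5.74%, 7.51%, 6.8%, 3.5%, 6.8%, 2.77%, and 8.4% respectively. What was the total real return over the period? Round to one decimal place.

Cumulative inflation factor: 1.0574 × 1.0751 × 1.068 × 1.035 × 1.068 × 1.0277 × 1.084 ≈ 1.49509.
Nominal growth factor: 1.83627. Real growth factor = 1.83627 / 1.49509 ≈ 1.22820.
Total real return ≈ 22.8204%.

22.8%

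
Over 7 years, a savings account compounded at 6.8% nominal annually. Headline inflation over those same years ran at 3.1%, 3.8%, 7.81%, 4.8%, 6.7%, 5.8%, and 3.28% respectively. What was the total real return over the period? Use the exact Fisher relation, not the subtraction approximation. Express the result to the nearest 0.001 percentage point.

Cumulative inflation factor: 1.031 × 1.038 × 1.0781 × 1.048 × 1.067 × 1.058 × 1.0328 ≈ 1.40975.
Nominal growth factor: 1.58489. Real growth factor = 1.58489 / 1.40975 ≈ 1.12423.
Total real return ≈ 12.4232%.

12.423%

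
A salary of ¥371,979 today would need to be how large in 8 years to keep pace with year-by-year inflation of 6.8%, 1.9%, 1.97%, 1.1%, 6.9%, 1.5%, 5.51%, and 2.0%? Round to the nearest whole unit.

¥487,332

Cumulative price-level factor: 1.068 × 1.019 × 1.0197 × 1.011 × 1.069 × 1.015 × 1.0551 × 1.020 ≈ 1.3101063567.
Multiplying ¥371,979 by the price-level factor gives the future nominal sum.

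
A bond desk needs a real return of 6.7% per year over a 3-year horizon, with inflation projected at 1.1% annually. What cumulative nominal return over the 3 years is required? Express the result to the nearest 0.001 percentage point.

25.530%

Required annual nominal rate: (1+6.7%)(1+1.1%) − 1 = 7.8737%.
Cumulative over 3 years: (1 + 0.078737)^3 − 1 ≈ 0.25530.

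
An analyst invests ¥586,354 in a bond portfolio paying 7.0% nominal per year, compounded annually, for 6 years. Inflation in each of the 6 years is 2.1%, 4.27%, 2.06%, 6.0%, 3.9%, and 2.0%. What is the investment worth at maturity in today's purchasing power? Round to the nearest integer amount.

Nominal value at maturity: ¥586,354 × (1 + 7.0%)^6 ≈ ¥879,959.
Price-level factor over 6 years: 1.021 × 1.0427 × 1.0206 × 1.060 × 1.039 × 1.020 ≈ 1.2205687995.
Dividing the nominal maturity value by the price-level factor gives the value in today's money.

¥720,942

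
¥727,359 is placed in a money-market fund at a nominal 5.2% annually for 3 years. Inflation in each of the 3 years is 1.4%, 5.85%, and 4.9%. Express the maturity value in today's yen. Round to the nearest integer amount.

Nominal value at maturity: ¥727,359 × (1 + 5.2%)^3 ≈ ¥846,830.
Price-level factor over 3 years: 1.014 × 1.0585 × 1.049 = 1.125911631.
Dividing the nominal maturity value by the price-level factor gives the value in today's money.

¥752,128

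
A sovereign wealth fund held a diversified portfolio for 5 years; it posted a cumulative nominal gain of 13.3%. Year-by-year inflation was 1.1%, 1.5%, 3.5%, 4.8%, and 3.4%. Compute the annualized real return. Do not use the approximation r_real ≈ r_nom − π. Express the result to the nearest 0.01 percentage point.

Cumulative inflation factor: 1.011 × 1.015 × 1.035 × 1.048 × 1.034 ≈ 1.15090.
Nominal growth factor: 1.13300. Real growth factor = 1.13300 / 1.15090 ≈ 0.98444.
Annualized: 0.98444^(1/5) − 1 ≈ -0.00313.

-0.31%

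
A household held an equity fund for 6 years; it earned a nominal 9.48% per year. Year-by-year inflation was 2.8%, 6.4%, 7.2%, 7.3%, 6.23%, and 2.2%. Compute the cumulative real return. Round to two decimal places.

Cumulative inflation factor: 1.028 × 1.064 × 1.072 × 1.073 × 1.0623 × 1.022 ≈ 1.36593.
Nominal growth factor: 1.72190. Real growth factor = 1.72190 / 1.36593 ≈ 1.26061.
Total real return ≈ 26.0612%.

26.06%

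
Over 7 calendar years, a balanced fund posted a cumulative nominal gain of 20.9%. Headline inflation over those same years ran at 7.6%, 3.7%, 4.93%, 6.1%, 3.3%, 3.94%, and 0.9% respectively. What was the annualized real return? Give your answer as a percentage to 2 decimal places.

Cumulative inflation factor: 1.076 × 1.037 × 1.0493 × 1.061 × 1.033 × 1.0394 × 1.009 ≈ 1.34580.
Nominal growth factor: 1.20900. Real growth factor = 1.20900 / 1.34580 ≈ 0.89835.
Annualized: 0.89835^(1/7) − 1 ≈ -0.01520.

-1.52%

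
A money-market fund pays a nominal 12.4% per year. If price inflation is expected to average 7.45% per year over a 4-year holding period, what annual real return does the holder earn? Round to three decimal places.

With constant rates the annual real return is the same each year: (1+12.4%)/(1+7.45%) − 1 = 0.04607.

4.607%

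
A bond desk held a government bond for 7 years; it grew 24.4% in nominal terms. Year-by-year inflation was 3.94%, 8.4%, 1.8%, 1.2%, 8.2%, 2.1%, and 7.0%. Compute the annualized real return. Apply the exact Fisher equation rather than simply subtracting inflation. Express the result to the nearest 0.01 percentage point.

Cumulative inflation factor: 1.0394 × 1.084 × 1.018 × 1.012 × 1.082 × 1.021 × 1.070 ≈ 1.37207.
Nominal growth factor: 1.24400. Real growth factor = 1.24400 / 1.37207 ≈ 0.90666.
Annualized: 0.90666^(1/7) − 1 ≈ -0.01390.

-1.39%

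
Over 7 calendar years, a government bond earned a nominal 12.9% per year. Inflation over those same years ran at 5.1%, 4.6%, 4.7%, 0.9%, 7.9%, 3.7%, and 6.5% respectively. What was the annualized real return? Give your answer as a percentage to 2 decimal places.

Cumulative inflation factor: 1.051 × 1.046 × 1.047 × 1.009 × 1.079 × 1.037 × 1.065 ≈ 1.38396.
Nominal growth factor: 2.33807. Real growth factor = 2.33807 / 1.38396 ≈ 1.68941.
Annualized: 1.68941^(1/7) − 1 ≈ 0.07779.

7.78%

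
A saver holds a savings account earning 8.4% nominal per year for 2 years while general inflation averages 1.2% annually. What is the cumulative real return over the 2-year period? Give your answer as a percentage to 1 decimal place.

14.7%

The annual real rate is (1+8.4%)/(1+1.2%) − 1 = 7.1146%.
Compounded over 2 years: (1 + 0.071146)^2 − 1 ≈ 0.14735.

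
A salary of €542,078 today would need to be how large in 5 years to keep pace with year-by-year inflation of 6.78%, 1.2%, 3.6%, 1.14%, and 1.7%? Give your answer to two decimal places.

€624,217.40

Cumulative price-level factor: 1.0678 × 1.012 × 1.036 × 1.0114 × 1.017 ≈ 1.1515268973.
The nominal amount required is €542,078 scaled up by that factor.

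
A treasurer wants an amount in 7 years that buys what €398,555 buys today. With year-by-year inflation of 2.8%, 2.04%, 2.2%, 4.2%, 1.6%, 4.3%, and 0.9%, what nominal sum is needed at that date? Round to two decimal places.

€476,035.81

Cumulative price-level factor: 1.028 × 1.0204 × 1.022 × 1.042 × 1.016 × 1.043 × 1.009 ≈ 1.1944043103.
Multiplying €398,555 by the price-level factor gives the future nominal sum.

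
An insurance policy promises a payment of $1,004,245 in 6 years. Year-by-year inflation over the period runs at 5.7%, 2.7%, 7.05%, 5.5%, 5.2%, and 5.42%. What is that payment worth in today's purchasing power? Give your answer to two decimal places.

$738,612.01

Price-level factor over 6 years: 1.057 × 1.027 × 1.0705 × 1.055 × 1.052 × 1.0542 ≈ 1.3596380622.
Purchasing power today: $1,004,245 divided by that factor.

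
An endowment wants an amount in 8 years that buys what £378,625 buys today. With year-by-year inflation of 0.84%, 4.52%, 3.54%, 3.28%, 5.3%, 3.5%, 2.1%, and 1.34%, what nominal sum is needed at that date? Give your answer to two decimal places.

£481,217.35

Cumulative price-level factor: 1.0084 × 1.0452 × 1.0354 × 1.0328 × 1.053 × 1.035 × 1.021 × 1.0134 ≈ 1.2709603174.
Multiplying £378,625 by the price-level factor gives the future nominal sum.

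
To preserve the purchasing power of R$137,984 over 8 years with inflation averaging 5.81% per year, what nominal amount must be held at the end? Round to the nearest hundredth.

R$216,791.60

Cumulative price-level factor: (1+5.81%)^8 ≈ 1.5711357656.
The nominal amount required is R$137,984 scaled up by that factor.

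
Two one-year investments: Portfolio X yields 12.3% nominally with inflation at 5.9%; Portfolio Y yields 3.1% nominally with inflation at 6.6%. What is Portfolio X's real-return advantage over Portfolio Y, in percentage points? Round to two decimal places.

9.33

Portfolio X real return: 1.123/1.059 − 1 = 6.043%.
Portfolio Y real return: 1.031/1.066 − 1 = -3.283%.
Difference: 6.043 − (-3.283) = 9.326 pp.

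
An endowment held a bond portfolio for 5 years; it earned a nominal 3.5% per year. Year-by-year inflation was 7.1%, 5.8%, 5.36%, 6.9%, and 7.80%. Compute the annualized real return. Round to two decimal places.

-2.90%

Cumulative inflation factor: 1.071 × 1.058 × 1.0536 × 1.069 × 1.0780 ≈ 1.37577.
Nominal growth factor: 1.18769. Real growth factor = 1.18769 / 1.37577 ≈ 0.86329.
Annualized: 0.86329^(1/5) − 1 ≈ -0.02897.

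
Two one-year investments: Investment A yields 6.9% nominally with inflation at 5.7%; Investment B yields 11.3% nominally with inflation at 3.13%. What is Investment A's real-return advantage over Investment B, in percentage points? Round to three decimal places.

-6.787

Investment A real return: 1.069/1.057 − 1 = 1.1353%.
Investment B real return: 1.113/1.0313 − 1 = 7.9220%.
Difference: 1.1353 − 7.9220 = -6.7867 pp.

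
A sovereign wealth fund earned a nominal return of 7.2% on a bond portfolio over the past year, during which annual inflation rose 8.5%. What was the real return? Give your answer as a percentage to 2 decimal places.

-1.20%

Real return via the Fisher equation: (1 + 7.2%)/(1 + 8.5%) − 1 = 1.072/1.085 − 1 ≈ -0.01198.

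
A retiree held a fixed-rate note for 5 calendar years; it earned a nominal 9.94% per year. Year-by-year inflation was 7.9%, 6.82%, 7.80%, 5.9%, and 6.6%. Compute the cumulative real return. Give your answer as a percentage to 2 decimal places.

Cumulative inflation factor: 1.079 × 1.0682 × 1.0780 × 1.059 × 1.066 ≈ 1.40264.
Nominal growth factor: 1.60612. Real growth factor = 1.60612 / 1.40264 ≈ 1.14507.
Total real return ≈ 14.5072%.

14.51%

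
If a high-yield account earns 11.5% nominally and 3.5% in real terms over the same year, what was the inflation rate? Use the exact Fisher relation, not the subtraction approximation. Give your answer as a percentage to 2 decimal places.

7.73%

From (1+r_nom) = (1+r_real)(1+π), we get 1+π = (1 + 11.5%)/(1 + 3.5%) = 1.115/1.035 ≈ 1.07729.
So π ≈ 7.7295%.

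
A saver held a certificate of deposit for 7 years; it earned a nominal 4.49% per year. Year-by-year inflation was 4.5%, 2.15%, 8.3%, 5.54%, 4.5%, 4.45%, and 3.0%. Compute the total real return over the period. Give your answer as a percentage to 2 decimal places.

-0.86%

Cumulative inflation factor: 1.045 × 1.0215 × 1.083 × 1.0554 × 1.045 × 1.0445 × 1.030 ≈ 1.37171.
Nominal growth factor: 1.35995. Real growth factor = 1.35995 / 1.37171 ≈ 0.99143.
Total real return ≈ -0.8573%.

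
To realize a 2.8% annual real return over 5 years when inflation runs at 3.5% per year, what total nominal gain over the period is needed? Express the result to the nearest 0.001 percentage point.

36.354%

Required annual nominal rate: (1+2.8%)(1+3.5%) − 1 = 6.398%.
Cumulative over 5 years: (1 + 0.06398)^5 − 1 ≈ 0.36354.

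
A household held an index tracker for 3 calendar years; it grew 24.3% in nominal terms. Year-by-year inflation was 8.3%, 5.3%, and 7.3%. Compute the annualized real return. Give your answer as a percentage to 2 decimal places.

Cumulative inflation factor: 1.083 × 1.053 × 1.073 ≈ 1.22365.
Nominal growth factor: 1.24300. Real growth factor = 1.24300 / 1.22365 ≈ 1.01581.
Annualized: 1.01581^(1/3) − 1 ≈ 0.00524.

0.52%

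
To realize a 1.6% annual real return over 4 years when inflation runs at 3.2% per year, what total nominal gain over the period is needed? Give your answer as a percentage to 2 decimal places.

Required annual nominal rate: (1+1.6%)(1+3.2%) − 1 = 4.8512%.
Cumulative over 4 years: (1 + 0.048512)^4 − 1 ≈ 0.20863.

20.86%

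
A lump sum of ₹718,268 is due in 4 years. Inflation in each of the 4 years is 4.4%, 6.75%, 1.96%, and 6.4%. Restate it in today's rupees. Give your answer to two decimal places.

₹594,082.39

Price-level factor over 4 years: 1.044 × 1.0675 × 1.0196 × 1.064 ≈ 1.2090376832.
Purchasing power today: ₹718,268 divided by that factor.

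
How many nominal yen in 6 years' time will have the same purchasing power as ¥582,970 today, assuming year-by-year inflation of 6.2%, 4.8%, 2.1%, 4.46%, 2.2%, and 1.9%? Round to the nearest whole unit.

¥720,664

Cumulative price-level factor: 1.062 × 1.048 × 1.021 × 1.0446 × 1.022 × 1.019 ≈ 1.2361940325.
The nominal amount required is ¥582,970 scaled up by that factor.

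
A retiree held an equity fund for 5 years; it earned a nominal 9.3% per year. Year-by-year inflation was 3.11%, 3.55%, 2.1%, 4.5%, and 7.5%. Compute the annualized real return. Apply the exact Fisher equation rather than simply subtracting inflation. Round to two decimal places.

Cumulative inflation factor: 1.0311 × 1.0355 × 1.021 × 1.045 × 1.075 ≈ 1.22462.
Nominal growth factor: 1.55991. Real growth factor = 1.55991 / 1.22462 ≈ 1.27379.
Annualized: 1.27379^(1/5) − 1 ≈ 0.04959.

4.96%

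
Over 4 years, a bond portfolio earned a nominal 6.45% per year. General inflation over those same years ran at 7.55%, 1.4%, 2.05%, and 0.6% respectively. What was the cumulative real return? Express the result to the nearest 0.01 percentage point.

14.69%

Cumulative inflation factor: 1.0755 × 1.014 × 1.0205 × 1.006 ≈ 1.11959.
Nominal growth factor: 1.28405. Real growth factor = 1.28405 / 1.11959 ≈ 1.14689.
Total real return ≈ 14.6894%.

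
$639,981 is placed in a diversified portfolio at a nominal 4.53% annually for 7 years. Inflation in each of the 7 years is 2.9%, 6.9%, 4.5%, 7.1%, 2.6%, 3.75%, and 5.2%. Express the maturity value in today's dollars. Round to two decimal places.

$632,999.97

Nominal value at maturity: $639,981 × (1 + 4.53%)^7 ≈ $872,677.41.
Price-level factor over 7 years: 1.029 × 1.069 × 1.045 × 1.071 × 1.026 × 1.0375 × 1.052 ≈ 1.3786373723.
Dividing the nominal maturity value by the price-level factor gives the value in today's money.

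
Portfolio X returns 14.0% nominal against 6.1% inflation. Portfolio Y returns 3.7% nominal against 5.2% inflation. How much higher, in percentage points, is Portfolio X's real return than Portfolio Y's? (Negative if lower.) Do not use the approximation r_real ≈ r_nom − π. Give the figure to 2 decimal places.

Portfolio X real return: 1.140/1.061 − 1 = 7.446%.
Portfolio Y real return: 1.037/1.052 − 1 = -1.426%.
Difference: 7.446 − (-1.426) = 8.872 pp.

8.87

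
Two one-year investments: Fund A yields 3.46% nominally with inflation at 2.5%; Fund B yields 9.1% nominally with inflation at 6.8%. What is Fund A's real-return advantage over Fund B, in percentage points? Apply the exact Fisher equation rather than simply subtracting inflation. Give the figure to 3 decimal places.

Fund A real return: 1.0346/1.025 − 1 = 0.9366%.
Fund B real return: 1.091/1.068 − 1 = 2.1536%.
Difference: 0.9366 − 2.1536 = -1.2170 pp.

-1.217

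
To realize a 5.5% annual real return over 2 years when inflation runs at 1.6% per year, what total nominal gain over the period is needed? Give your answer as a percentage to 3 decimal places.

Required annual nominal rate: (1+5.5%)(1+1.6%) − 1 = 7.188%.
Cumulative over 2 years: (1 + 0.07188)^2 − 1 ≈ 0.14893.

14.893%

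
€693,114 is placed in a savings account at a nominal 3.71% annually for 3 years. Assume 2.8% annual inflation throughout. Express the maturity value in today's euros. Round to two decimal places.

€711,684.05

Nominal value at maturity: €693,114 × (1 + 3.71%)^3 ≈ €773,155.01.
Price-level factor over 3 years: (1 + 2.8%)^3 = 1.086373952.
The maturity value deflated by that factor is the answer in today's purchasing power.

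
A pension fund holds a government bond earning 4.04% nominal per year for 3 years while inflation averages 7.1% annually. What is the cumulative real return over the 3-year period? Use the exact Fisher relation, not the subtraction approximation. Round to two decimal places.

-8.33%

The annual real rate is (1+4.04%)/(1+7.1%) − 1 = -2.8571%.
Compounded over 3 years: (1 + -0.028571)^3 − 1 ≈ -0.08329.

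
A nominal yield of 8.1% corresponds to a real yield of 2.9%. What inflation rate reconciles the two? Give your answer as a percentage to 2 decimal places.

5.05%

From (1+r_nom) = (1+r_real)(1+π), we get 1+π = (1 + 8.1%)/(1 + 2.9%) = 1.081/1.029 ≈ 1.05053.
So π ≈ 5.0534%.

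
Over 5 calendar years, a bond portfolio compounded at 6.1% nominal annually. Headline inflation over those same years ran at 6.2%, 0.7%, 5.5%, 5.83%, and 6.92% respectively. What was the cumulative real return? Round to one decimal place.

Cumulative inflation factor: 1.062 × 1.007 × 1.055 × 1.0583 × 1.0692 ≈ 1.27666.
Nominal growth factor: 1.34455. Real growth factor = 1.34455 / 1.27666 ≈ 1.05318.
Total real return ≈ 5.3180%.

5.3%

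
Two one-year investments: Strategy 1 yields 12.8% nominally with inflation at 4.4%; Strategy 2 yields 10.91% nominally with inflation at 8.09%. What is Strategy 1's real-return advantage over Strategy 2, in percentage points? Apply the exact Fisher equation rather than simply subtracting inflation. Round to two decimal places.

5.44

Strategy 1 real return: 1.128/1.044 − 1 = 8.046%.
Strategy 2 real return: 1.1091/1.0809 − 1 = 2.609%.
Difference: 8.046 − 2.609 = 5.437 pp.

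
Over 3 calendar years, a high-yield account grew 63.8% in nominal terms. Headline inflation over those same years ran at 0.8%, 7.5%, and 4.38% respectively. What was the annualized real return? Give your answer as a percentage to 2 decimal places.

Cumulative inflation factor: 1.008 × 1.075 × 1.0438 ≈ 1.13106.
Nominal growth factor: 1.63800. Real growth factor = 1.63800 / 1.13106 ≈ 1.44820.
Annualized: 1.44820^(1/3) − 1 ≈ 0.13138.

13.14%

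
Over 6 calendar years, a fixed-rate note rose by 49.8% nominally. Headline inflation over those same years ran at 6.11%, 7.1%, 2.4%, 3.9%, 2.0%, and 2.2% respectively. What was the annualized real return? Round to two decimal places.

Cumulative inflation factor: 1.0611 × 1.071 × 1.024 × 1.039 × 1.020 × 1.022 ≈ 1.26041.
Nominal growth factor: 1.49800. Real growth factor = 1.49800 / 1.26041 ≈ 1.18850.
Annualized: 1.18850^(1/6) − 1 ≈ 0.02920.

2.92%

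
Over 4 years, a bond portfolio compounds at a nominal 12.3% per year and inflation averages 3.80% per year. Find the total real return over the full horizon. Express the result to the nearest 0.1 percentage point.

The annual real rate is (1+12.3%)/(1+3.80%) − 1 = 8.1888%.
Compounded over 4 years: (1 + 0.081888)^4 − 1 ≈ 0.37003.

37.0%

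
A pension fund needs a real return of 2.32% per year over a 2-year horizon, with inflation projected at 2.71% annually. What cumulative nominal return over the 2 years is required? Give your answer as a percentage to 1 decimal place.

10.4%

Required annual nominal rate: (1+2.32%)(1+2.71%) − 1 = 5.092872%.
Cumulative over 2 years: (1 + 0.05092872)^2 − 1 ≈ 0.10445.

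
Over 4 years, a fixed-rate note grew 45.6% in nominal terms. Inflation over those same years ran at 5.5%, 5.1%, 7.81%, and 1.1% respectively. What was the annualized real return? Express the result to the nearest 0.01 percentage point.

Cumulative inflation factor: 1.055 × 1.051 × 1.0781 × 1.011 ≈ 1.20855.
Nominal growth factor: 1.45600. Real growth factor = 1.45600 / 1.20855 ≈ 1.20475.
Annualized: 1.20475^(1/4) − 1 ≈ 0.04767.

4.77%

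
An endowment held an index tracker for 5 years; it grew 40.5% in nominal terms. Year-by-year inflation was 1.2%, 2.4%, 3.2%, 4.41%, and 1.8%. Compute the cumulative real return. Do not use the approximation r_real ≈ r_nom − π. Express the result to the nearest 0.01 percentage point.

23.60%

Cumulative inflation factor: 1.012 × 1.024 × 1.032 × 1.0441 × 1.018 ≈ 1.13671.
Nominal growth factor: 1.40500. Real growth factor = 1.40500 / 1.13671 ≈ 1.23602.
Total real return ≈ 23.6022%.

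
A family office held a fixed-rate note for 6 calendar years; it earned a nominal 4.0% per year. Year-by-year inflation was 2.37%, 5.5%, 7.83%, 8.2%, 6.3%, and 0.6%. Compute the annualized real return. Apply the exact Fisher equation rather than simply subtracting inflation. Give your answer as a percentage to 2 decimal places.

-1.04%

Cumulative inflation factor: 1.0237 × 1.055 × 1.0783 × 1.082 × 1.063 × 1.006 ≈ 1.34748.
Nominal growth factor: 1.26532. Real growth factor = 1.26532 / 1.34748 ≈ 0.93902.
Annualized: 0.93902^(1/6) − 1 ≈ -0.01043.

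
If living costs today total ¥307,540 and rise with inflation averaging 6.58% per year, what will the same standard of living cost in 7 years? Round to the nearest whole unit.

Cumulative price-level factor: (1+6.58%)^7 ≈ 1.5621761797.
Multiplying ¥307,540 by the price-level factor gives the future nominal sum.

¥480,432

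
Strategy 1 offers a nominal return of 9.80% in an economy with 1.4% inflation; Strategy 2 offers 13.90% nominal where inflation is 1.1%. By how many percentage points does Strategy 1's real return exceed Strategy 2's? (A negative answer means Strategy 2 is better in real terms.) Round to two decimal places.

-4.38

Strategy 1 real return: 1.0980/1.014 − 1 = 8.284%.
Strategy 2 real return: 1.1390/1.011 − 1 = 12.661%.
Difference: 8.284 − 12.661 = -4.377 pp.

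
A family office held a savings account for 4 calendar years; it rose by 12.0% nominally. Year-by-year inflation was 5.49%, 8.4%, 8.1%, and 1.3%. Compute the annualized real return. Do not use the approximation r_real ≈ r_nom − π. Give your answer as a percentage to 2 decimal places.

Cumulative inflation factor: 1.0549 × 1.084 × 1.081 × 1.013 ≈ 1.25221.
Nominal growth factor: 1.12000. Real growth factor = 1.12000 / 1.25221 ≈ 0.89442.
Annualized: 0.89442^(1/4) − 1 ≈ -0.02751.

-2.75%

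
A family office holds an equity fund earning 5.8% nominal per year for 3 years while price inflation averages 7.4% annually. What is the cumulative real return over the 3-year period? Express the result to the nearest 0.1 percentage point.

The annual real rate is (1+5.8%)/(1+7.4%) − 1 = -1.4898%.
Compounded over 3 years: (1 + -0.014898)^3 − 1 ≈ -0.04403.

-4.4%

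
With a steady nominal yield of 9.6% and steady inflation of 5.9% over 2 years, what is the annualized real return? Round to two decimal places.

3.49%

With constant rates the annual real return is the same each year: (1+9.6%)/(1+5.9%) − 1 = 0.03494.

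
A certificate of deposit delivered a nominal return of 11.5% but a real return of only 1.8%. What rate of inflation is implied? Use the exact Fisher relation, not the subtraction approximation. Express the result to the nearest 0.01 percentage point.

From (1+r_nom) = (1+r_real)(1+π), we get 1+π = (1 + 11.5%)/(1 + 1.8%) = 1.115/1.018 ≈ 1.09528.
So π ≈ 9.5285%.

9.53%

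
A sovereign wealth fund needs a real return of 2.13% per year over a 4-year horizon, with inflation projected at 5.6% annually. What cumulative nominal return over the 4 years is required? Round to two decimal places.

35.29%

Required annual nominal rate: (1+2.13%)(1+5.6%) − 1 = 7.84928%.
Cumulative over 4 years: (1 + 0.0784928)^4 − 1 ≈ 0.35291.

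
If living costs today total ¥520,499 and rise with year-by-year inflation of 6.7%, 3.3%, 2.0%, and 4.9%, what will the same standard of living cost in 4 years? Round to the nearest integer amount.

¥613,847

Cumulative price-level factor: 1.067 × 1.033 × 1.020 × 1.049 ≈ 1.1793437258.
The nominal amount required is ¥520,499 scaled up by that factor.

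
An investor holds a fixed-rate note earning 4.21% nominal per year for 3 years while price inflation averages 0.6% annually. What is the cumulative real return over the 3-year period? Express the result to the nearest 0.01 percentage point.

11.16%

The annual real rate is (1+4.21%)/(1+0.6%) − 1 = 3.5885%.
Compounded over 3 years: (1 + 0.035885)^3 − 1 ≈ 0.11156.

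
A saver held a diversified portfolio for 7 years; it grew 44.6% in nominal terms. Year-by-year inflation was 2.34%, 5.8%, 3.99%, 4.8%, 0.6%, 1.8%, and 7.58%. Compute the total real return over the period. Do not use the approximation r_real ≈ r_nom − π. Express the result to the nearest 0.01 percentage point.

11.23%

Cumulative inflation factor: 1.0234 × 1.058 × 1.0399 × 1.048 × 1.006 × 1.018 × 1.0758 ≈ 1.30005.
Nominal growth factor: 1.44600. Real growth factor = 1.44600 / 1.30005 ≈ 1.11226.
Total real return ≈ 11.2262%.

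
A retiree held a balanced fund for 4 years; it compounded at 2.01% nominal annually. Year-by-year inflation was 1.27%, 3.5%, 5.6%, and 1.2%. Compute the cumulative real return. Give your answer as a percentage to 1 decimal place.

Cumulative inflation factor: 1.0127 × 1.035 × 1.056 × 1.012 ≈ 1.12012.
Nominal growth factor: 1.08286. Real growth factor = 1.08286 / 1.12012 ≈ 0.96673.
Total real return ≈ -3.3270%.

-3.3%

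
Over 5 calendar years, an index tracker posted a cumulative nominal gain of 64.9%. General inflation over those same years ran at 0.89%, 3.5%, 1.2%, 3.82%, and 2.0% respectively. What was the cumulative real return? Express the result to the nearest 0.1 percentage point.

Cumulative inflation factor: 1.0089 × 1.035 × 1.012 × 1.0382 × 1.020 ≈ 1.11905.
Nominal growth factor: 1.64900. Real growth factor = 1.64900 / 1.11905 ≈ 1.47357.
Total real return ≈ 47.3569%.

47.4%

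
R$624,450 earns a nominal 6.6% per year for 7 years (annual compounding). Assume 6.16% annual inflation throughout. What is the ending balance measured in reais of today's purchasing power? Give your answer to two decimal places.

Nominal value at maturity: R$624,450 × (1 + 6.6%)^7 ≈ R$976,783.02.
Price-level factor over 7 years: (1 + 6.16%)^7 ≈ 1.5195897973.
Dividing the nominal maturity value by the price-level factor gives the value in today's money.

R$642,793.88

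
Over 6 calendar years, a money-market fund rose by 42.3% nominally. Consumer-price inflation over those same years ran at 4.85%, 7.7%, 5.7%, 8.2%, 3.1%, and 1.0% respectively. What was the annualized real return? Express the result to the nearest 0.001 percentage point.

0.946%

Cumulative inflation factor: 1.0485 × 1.077 × 1.057 × 1.082 × 1.031 × 1.010 ≈ 1.34483.
Nominal growth factor: 1.42300. Real growth factor = 1.42300 / 1.34483 ≈ 1.05813.
Annualized: 1.05813^(1/6) − 1 ≈ 0.00946.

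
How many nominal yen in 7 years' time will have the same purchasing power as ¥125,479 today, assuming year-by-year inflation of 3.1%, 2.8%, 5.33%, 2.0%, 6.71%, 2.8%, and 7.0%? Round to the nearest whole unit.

¥167,709

Cumulative price-level factor: 1.031 × 1.028 × 1.0533 × 1.020 × 1.0671 × 1.028 × 1.070 ≈ 1.3365525786.
Multiplying ¥125,479 by the price-level factor gives the future nominal sum.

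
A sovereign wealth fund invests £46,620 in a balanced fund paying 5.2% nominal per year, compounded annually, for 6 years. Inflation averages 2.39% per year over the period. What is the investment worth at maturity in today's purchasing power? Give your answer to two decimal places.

Nominal value at maturity: £46,620 × (1 + 5.2%)^6 ≈ £63,192.67.
Price-level factor over 6 years: (1 + 2.39%)^6 ≈ 1.1522461296.
The maturity value deflated by that factor is the answer in today's purchasing power.

£54,843.03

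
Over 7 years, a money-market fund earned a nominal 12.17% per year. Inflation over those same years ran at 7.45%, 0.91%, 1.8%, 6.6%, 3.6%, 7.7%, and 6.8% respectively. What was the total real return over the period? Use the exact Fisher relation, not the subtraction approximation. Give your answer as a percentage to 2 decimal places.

59.35%

Cumulative inflation factor: 1.0745 × 1.0091 × 1.018 × 1.066 × 1.036 × 1.077 × 1.068 ≈ 1.40214.
Nominal growth factor: 2.23428. Real growth factor = 2.23428 / 1.40214 ≈ 1.59347.
Total real return ≈ 59.3473%.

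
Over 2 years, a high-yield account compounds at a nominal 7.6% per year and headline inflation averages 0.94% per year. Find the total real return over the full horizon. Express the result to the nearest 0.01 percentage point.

13.63%

The annual real rate is (1+7.6%)/(1+0.94%) − 1 = 6.5980%.
Compounded over 2 years: (1 + 0.065980)^2 − 1 ≈ 0.13631.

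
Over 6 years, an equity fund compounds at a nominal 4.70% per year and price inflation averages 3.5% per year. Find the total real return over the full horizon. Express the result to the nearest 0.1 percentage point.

The annual real rate is (1+4.70%)/(1+3.5%) − 1 = 1.1594%.
Compounded over 6 years: (1 + 0.011594)^6 − 1 ≈ 0.07161.

7.2%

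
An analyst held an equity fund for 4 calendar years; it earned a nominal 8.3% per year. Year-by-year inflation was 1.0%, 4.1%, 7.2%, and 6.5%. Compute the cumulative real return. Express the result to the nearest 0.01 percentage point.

Cumulative inflation factor: 1.010 × 1.041 × 1.072 × 1.065 ≈ 1.20037.
Nominal growth factor: 1.37567. Real growth factor = 1.37567 / 1.20037 ≈ 1.14603.
Total real return ≈ 14.6034%.

14.60%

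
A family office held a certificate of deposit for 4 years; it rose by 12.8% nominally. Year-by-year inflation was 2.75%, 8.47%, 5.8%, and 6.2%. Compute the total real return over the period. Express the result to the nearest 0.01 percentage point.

Cumulative inflation factor: 1.0275 × 1.0847 × 1.058 × 1.062 ≈ 1.25228.
Nominal growth factor: 1.12800. Real growth factor = 1.12800 / 1.25228 ≈ 0.90076.
Total real return ≈ -9.9243%.

-9.92%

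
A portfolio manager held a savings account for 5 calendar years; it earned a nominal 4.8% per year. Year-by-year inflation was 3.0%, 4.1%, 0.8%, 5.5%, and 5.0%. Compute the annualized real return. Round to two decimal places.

1.09%

Cumulative inflation factor: 1.030 × 1.041 × 1.008 × 1.055 × 1.050 ≈ 1.19726.
Nominal growth factor: 1.26417. Real growth factor = 1.26417 / 1.19726 ≈ 1.05588.
Annualized: 1.05588^(1/5) − 1 ≈ 0.01094.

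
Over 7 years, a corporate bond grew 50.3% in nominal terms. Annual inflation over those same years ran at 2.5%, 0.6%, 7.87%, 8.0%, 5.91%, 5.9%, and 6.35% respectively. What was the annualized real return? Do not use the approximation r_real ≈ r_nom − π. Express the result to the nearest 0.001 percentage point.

Cumulative inflation factor: 1.025 × 1.006 × 1.0787 × 1.080 × 1.0591 × 1.059 × 1.0635 ≈ 1.43290.
Nominal growth factor: 1.50300. Real growth factor = 1.50300 / 1.43290 ≈ 1.04892.
Annualized: 1.04892^(1/7) − 1 ≈ 0.00685.

0.685%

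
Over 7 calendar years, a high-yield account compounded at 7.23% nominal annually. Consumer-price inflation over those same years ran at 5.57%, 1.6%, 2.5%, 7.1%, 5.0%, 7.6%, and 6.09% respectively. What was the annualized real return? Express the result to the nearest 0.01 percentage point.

2.08%

Cumulative inflation factor: 1.0557 × 1.016 × 1.025 × 1.071 × 1.050 × 1.076 × 1.0609 ≈ 1.41131.
Nominal growth factor: 1.63010. Real growth factor = 1.63010 / 1.41131 ≈ 1.15502.
Annualized: 1.15502^(1/7) − 1 ≈ 0.02080.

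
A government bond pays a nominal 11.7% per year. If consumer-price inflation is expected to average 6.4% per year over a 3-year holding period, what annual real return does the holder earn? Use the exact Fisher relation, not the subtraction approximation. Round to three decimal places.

4.981%

With constant rates the annual real return is the same each year: (1+11.7%)/(1+6.4%) − 1 = 0.04981.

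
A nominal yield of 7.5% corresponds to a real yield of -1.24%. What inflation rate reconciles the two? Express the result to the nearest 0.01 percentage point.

From (1+r_nom) = (1+r_real)(1+π), we get 1+π = (1 + 7.5%)/(1 − 1.24%) = 1.075/0.9876 ≈ 1.08850.
So π ≈ 8.8497%.

8.85%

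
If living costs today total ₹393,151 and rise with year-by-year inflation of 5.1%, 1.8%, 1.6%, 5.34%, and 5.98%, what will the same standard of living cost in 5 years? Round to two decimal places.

₹477,112.52

Cumulative price-level factor: 1.051 × 1.018 × 1.016 × 1.0534 × 1.0598 ≈ 1.2135604971.
Multiplying ₹393,151 by the price-level factor gives the future nominal sum.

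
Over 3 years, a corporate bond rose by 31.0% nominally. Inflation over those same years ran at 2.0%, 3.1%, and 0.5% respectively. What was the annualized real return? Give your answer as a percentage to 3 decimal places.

7.419%

Cumulative inflation factor: 1.020 × 1.031 × 1.005 ≈ 1.05688.
Nominal growth factor: 1.31000. Real growth factor = 1.31000 / 1.05688 ≈ 1.23950.
Annualized: 1.23950^(1/3) − 1 ≈ 0.07419.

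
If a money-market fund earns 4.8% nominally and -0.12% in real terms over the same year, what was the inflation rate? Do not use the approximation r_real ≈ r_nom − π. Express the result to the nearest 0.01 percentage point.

4.93%

From (1+r_nom) = (1+r_real)(1+π), we get 1+π = (1 + 4.8%)/(1 − 0.12%) = 1.048/0.9988 ≈ 1.04926.
So π ≈ 4.9259%.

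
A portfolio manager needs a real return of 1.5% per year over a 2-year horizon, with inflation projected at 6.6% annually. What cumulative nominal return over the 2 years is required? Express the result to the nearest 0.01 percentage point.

Required annual nominal rate: (1+1.5%)(1+6.6%) − 1 = 8.199%.
Cumulative over 2 years: (1 + 0.08199)^2 − 1 ≈ 0.17070.

17.07%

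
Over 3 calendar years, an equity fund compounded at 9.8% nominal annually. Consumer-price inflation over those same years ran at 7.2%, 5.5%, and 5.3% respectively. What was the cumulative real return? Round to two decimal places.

11.16%

Cumulative inflation factor: 1.072 × 1.055 × 1.053 ≈ 1.19090.
Nominal growth factor: 1.32375. Real growth factor = 1.32375 / 1.19090 ≈ 1.11156.
Total real return ≈ 11.1556%.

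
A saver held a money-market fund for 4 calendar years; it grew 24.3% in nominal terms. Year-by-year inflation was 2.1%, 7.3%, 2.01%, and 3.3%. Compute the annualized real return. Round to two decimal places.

Cumulative inflation factor: 1.021 × 1.073 × 1.0201 × 1.033 ≈ 1.15443.
Nominal growth factor: 1.24300. Real growth factor = 1.24300 / 1.15443 ≈ 1.07672.
Annualized: 1.07672^(1/4) − 1 ≈ 0.01865.

1.87%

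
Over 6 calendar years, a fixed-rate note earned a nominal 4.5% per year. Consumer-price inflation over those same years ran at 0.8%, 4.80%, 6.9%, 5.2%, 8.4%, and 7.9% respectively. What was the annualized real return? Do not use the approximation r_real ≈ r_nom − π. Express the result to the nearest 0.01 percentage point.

Cumulative inflation factor: 1.008 × 1.0480 × 1.069 × 1.052 × 1.084 × 1.079 ≈ 1.38952.
Nominal growth factor: 1.30226. Real growth factor = 1.30226 / 1.38952 ≈ 0.93720.
Annualized: 0.93720^(1/6) − 1 ≈ -0.01075.

-1.08%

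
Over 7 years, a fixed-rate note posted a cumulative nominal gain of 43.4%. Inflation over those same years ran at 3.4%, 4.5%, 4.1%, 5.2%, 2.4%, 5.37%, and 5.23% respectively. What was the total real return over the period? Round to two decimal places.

Cumulative inflation factor: 1.034 × 1.045 × 1.041 × 1.052 × 1.024 × 1.0537 × 1.0523 ≈ 1.34357.
Nominal growth factor: 1.43400. Real growth factor = 1.43400 / 1.34357 ≈ 1.06731.
Total real return ≈ 6.7307%.

6.73%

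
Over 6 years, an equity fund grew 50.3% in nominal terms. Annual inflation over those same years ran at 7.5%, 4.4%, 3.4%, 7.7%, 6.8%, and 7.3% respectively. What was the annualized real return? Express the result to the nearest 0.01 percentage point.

Cumulative inflation factor: 1.075 × 1.044 × 1.034 × 1.077 × 1.068 × 1.073 ≈ 1.43224.
Nominal growth factor: 1.50300. Real growth factor = 1.50300 / 1.43224 ≈ 1.04940.
Annualized: 1.04940^(1/6) − 1 ≈ 0.00807.

0.81%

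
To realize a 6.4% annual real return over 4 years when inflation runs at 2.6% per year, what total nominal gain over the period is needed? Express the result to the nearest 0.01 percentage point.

42.02%

Required annual nominal rate: (1+6.4%)(1+2.6%) − 1 = 9.1664%.
Cumulative over 4 years: (1 + 0.091664)^4 − 1 ≈ 0.42022.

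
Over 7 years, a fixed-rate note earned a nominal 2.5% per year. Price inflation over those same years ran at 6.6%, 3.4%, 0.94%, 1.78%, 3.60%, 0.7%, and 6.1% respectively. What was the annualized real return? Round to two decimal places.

-0.76%

Cumulative inflation factor: 1.066 × 1.034 × 1.0094 × 1.0178 × 1.0360 × 1.007 × 1.061 ≈ 1.25345.
Nominal growth factor: 1.18869. Real growth factor = 1.18869 / 1.25345 ≈ 0.94833.
Annualized: 0.94833^(1/7) − 1 ≈ -0.00755.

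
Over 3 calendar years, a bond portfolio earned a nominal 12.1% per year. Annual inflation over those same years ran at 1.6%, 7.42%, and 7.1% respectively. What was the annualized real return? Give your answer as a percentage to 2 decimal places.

Cumulative inflation factor: 1.016 × 1.0742 × 1.071 ≈ 1.16888.
Nominal growth factor: 1.40869. Real growth factor = 1.40869 / 1.16888 ≈ 1.20517.
Annualized: 1.20517^(1/3) − 1 ≈ 0.06418.

6.42%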